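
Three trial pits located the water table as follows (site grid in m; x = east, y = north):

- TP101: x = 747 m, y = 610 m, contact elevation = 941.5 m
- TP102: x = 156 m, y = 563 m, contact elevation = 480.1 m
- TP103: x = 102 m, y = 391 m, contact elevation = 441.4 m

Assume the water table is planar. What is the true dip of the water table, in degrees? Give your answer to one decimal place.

38.0°

Two edge vectors: TP101→TP102 = (-591, -47, -461.4), TP101→TP103 = (-645, -219, -500.1).
Normal n = (TP101→TP102) × (TP101→TP103) = (-77541.9, 2043.9, 99114).
So ∂z/∂x = −n_x/n_z = 0.78235 and ∂z/∂y = −n_y/n_z = −0.02062.
Gradient magnitude |∇z| = √(a² + b²) = √(0.61207 + 0.00043) = 0.78262.
True dip = arctan(0.78262) = 38.0°, dipping toward W (azimuth ≈ 272°).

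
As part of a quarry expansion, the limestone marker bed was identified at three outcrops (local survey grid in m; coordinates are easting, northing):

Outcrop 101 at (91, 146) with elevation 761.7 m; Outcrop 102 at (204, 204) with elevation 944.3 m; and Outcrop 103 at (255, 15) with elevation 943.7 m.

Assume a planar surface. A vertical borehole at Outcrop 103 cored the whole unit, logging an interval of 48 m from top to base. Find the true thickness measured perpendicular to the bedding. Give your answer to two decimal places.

Two edge vectors: Outcrop 101→Outcrop 102 = (113, 58, 182.6), Outcrop 101→Outcrop 103 = (164, -131, 182).
Normal n = (Outcrop 101→Outcrop 102) × (Outcrop 101→Outcrop 103) = (34476.6, 9380.4, -24315).
So ∂z/∂easting = −n_x/n_z = 1.41791 and ∂z/∂northing = −n_y/n_z = 0.38579.
|∇z| = √(a²+b²) = 1.46946, so dip δ = arctan(1.46946) = 55.76°.
True thickness = vertical thickness × cos δ = 48 × cos 55.76° = 27.01 m.

27.01 m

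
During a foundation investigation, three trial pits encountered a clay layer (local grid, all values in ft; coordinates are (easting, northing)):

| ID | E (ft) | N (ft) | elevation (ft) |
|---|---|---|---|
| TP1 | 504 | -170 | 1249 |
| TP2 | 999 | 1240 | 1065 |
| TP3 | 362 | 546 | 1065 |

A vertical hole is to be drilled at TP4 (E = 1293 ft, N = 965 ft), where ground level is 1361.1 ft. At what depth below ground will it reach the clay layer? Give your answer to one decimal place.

170.3 ft

Two edge vectors: TP1→TP2 = (495, 1410, -184), TP1→TP3 = (-142, 716, -184).
Normal n = (TP1→TP2) × (TP1→TP3) = (-127696, 117208, 554640).
So ∂z/∂E = −n_x/n_z = 0.230232 and ∂z/∂N = −n_y/n_z = −0.211323.
Intercept c from TP1: 1249 − 116.04 − 35.92 = 1097.04.
At (1293, 965): z_contact = 297.69 − 203.93 + 1097.04 = 1190.80 ft.
Depth below ground = 1361.1 − 1190.80 = 170.3 ft.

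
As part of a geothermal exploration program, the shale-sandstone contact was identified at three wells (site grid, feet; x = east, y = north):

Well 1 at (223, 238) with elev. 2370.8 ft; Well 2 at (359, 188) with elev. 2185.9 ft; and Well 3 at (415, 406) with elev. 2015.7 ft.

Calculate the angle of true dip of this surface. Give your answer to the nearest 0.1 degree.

57.3°

Two edge vectors: Well 1→Well 2 = (136, -50, -184.9), Well 1→Well 3 = (192, 168, -355.1).
Normal n = (Well 1→Well 2) × (Well 1→Well 3) = (48818.2, 12792.8, 32448).
So ∂z/∂x = −n_x/n_z = −1.50451 and ∂z/∂y = −n_y/n_z = −0.39426.
Gradient magnitude |∇z| = √(a² + b²) = √(2.26354 + 0.15544) = 1.55531.
True dip = arctan(1.55531) = 57.3°, dipping toward ENE (azimuth ≈ 075°).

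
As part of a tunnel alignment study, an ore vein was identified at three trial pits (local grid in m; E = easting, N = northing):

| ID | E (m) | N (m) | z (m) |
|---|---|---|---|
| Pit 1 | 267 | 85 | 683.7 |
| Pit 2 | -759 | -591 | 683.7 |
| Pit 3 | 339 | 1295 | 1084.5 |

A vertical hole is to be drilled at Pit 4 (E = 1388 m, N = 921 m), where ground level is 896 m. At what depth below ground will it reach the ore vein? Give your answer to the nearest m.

Let the plane be z = a·E + b·N + c.
Pit 2−Pit 1: −1026a − 676b = 0;  Pit 3−Pit 1: 72a + 1210b = 400.8.
Solving gives a = −0.22715, b = 0.34476.
Then c = 683.7 − a·267 − b·85 = 715.04.
At (1388, 921): z_contact = −315.3 + 317.5 + 715.04 = 717.3 m.
Depth below ground = 896 − 717.3 = 179 m.

179 m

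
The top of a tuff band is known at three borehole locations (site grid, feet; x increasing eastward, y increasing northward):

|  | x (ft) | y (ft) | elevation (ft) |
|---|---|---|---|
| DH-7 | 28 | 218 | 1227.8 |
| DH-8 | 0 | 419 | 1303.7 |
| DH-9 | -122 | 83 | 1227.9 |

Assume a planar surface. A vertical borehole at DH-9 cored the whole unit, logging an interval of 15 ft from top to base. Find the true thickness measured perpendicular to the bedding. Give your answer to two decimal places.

Let the plane be z = a·x + b·y + c.
DH-8−DH-7: −28a + 201b = 75.9;  DH-9−DH-7: −150a − 135b = 0.1.
Solving gives a = −0.30258, b = 0.33546.
|∇z| = √(a²+b²) = 0.45176, so dip δ = arctan(0.45176) = 24.31°.
True thickness = vertical thickness × cos δ = 15 × cos 24.31° = 13.67 ft.

13.67 ft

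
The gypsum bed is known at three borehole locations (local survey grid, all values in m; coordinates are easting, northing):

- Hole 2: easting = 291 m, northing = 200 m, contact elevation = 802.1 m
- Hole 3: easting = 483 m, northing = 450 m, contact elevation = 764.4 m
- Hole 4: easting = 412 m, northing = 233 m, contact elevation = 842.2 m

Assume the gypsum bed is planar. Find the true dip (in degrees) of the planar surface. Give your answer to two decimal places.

34.85°

Two edge vectors: Hole 2→Hole 3 = (192, 250, -37.7), Hole 2→Hole 4 = (121, 33, 40.1).
Normal n = (Hole 2→Hole 3) × (Hole 2→Hole 4) = (11269.1, -12260.9, -23914).
So ∂z/∂easting = −n_x/n_z = 0.47123 and ∂z/∂northing = −n_y/n_z = −0.51271.
Gradient magnitude |∇z| = √(a² + b²) = √(0.22206 + 0.26287) = 0.69637.
True dip = arctan(0.69637) = 34.85°, dipping toward NW (azimuth ≈ 317°).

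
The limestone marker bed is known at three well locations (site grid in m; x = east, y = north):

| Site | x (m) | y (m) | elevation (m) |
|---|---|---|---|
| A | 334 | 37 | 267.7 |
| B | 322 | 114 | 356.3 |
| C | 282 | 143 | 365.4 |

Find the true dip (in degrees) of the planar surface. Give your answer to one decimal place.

Let the plane be z = a·x + b·y + c.
B−A: −12a + 77b = 88.6;  C−A: −52a + 106b = 97.7.
Solving gives a = 0.68400, b = 1.25725.
Gradient magnitude |∇z| = √(a² + b²) = √(0.46786 + 1.58067) = 1.43127.
True dip = arctan(1.43127) = 55.1°, dipping toward SSW (azimuth ≈ 209°).

55.1°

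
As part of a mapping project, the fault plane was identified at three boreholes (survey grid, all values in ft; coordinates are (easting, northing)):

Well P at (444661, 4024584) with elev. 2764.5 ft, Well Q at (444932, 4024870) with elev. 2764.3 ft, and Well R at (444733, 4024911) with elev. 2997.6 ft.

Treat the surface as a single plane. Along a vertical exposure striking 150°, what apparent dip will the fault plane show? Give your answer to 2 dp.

52.32°

Two edge vectors: Well P→Well Q = (271, 286, -0.2), Well P→Well R = (72, 327, 233.1).
Normal n = (Well P→Well Q) × (Well P→Well R) = (66732, -63184.5, 68025).
So ∂z/∂E = −n_x/n_z = −0.98099 and ∂z/∂N = −n_y/n_z = 0.92884.
Unit vector along 150° is (sin 150°, cos 150°) = (0.5000, -0.8660).
Slope in that direction = a·(0.5000) + b·(-0.8660) = −1.29490.
Apparent dip = arctan|1.29490| = 52.32° (true dip is 53.5°, so apparent ≤ true as expected).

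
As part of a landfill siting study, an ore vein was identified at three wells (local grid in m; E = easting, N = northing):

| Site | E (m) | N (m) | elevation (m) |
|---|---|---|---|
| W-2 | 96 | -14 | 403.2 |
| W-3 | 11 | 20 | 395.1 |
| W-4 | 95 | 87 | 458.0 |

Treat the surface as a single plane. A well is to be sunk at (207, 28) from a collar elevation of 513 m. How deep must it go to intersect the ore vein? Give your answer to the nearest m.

Let the plane be z = a·E + b·N + c.
W-3−W-2: −85a + 34b = −8.1;  W-4−W-2: −1a + 101b = 54.8.
Solving gives a = 0.31357, b = 0.54568.
Then c = 403.2 − a·96 − b·-14 = 380.74.
At (207, 28): z_contact = 64.9 + 15.3 + 380.74 = 460.9 m.
Depth below ground = 513 − 460.9 = 52 m.

52 m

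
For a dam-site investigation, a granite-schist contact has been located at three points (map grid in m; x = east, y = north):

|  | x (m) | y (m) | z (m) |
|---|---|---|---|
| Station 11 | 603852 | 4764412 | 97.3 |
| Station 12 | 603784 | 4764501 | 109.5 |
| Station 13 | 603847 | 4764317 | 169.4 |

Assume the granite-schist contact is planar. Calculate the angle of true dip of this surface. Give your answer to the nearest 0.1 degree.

Two edge vectors: Station 11→Station 12 = (-68, 89, 12.2), Station 11→Station 13 = (-5, -95, 72.1).
Normal n = (Station 11→Station 12) × (Station 11→Station 13) = (7575.9, 4841.8, 6905).
So ∂z/∂x = −n_x/n_z = −1.09716 and ∂z/∂y = −n_y/n_z = −0.70120.
Gradient magnitude |∇z| = √(a² + b²) = √(1.20376 + 0.49168) = 1.30209.
True dip = arctan(1.30209) = 52.5°, dipping toward ENE (azimuth ≈ 057°).

52.5°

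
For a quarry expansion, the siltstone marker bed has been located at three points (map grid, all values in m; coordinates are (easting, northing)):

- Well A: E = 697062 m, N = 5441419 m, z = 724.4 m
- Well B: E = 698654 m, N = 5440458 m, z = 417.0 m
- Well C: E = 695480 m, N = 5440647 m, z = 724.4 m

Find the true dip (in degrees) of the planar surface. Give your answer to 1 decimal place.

Let the plane be z = a·E + b·N + c.
Well B−Well A: 1592a − 961b = −307.4;  Well C−Well A: −1582a − 772b = 0.
Solving gives a = −0.08632, b = 0.17688.
Gradient magnitude |∇z| = √(a² + b²) = √(0.00745 + 0.03129) = 0.19682.
True dip = arctan(0.19682) = 11.1°, dipping toward SSE (azimuth ≈ 154°).

11.1°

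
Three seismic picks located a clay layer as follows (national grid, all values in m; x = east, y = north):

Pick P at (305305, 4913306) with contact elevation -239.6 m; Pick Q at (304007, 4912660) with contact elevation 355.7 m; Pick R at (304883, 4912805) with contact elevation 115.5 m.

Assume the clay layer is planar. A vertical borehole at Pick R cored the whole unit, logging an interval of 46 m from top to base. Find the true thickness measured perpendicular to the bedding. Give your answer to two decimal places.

39.72 m

Two edge vectors: Pick P→Pick Q = (-1298, -646, 595.3), Pick P→Pick R = (-422, -501, 355.1).
Normal n = (Pick P→Pick Q) × (Pick P→Pick R) = (68850.7, 209703.2, 377686).
So ∂z/∂x = −n_x/n_z = −0.18230 and ∂z/∂y = −n_y/n_z = −0.55523.
|∇z| = √(a²+b²) = 0.58439, so dip δ = arctan(0.58439) = 30.30°.
True thickness = vertical thickness × cos δ = 46 × cos 30.30° = 39.72 m.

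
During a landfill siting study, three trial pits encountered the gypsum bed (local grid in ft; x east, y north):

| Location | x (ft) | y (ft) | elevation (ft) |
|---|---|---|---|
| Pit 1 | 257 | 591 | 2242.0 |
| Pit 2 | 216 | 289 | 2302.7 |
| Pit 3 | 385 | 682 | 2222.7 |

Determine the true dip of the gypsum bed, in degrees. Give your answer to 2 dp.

Let the plane be z = a·x + b·y + c.
Pit 2−Pit 1: −41a − 302b = 60.7;  Pit 3−Pit 1: 128a + 91b = −19.3.
Solving gives a = −0.00873, b = −0.19981.
Gradient magnitude |∇z| = √(a² + b²) = √(0.00008 + 0.03992) = 0.20000.
True dip = arctan(0.20000) = 11.31°, dipping toward N (azimuth ≈ 003°).

11.31°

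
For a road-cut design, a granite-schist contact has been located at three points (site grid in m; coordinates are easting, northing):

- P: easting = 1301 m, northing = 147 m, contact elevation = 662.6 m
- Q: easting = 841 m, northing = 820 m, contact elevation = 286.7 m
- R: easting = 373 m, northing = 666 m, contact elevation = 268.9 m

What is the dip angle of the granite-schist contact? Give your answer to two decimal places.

25.22°

Two edge vectors: P→Q = (-460, 673, -375.9), P→R = (-928, 519, -393.7).
Normal n = (P→Q) × (P→R) = (-69868, 167733.2, 385804).
So ∂z/∂easting = −n_x/n_z = 0.18110 and ∂z/∂northing = −n_y/n_z = −0.43476.
Gradient magnitude |∇z| = √(a² + b²) = √(0.03280 + 0.18902) = 0.47097.
True dip = arctan(0.47097) = 25.22°, dipping toward NNW (azimuth ≈ 337°).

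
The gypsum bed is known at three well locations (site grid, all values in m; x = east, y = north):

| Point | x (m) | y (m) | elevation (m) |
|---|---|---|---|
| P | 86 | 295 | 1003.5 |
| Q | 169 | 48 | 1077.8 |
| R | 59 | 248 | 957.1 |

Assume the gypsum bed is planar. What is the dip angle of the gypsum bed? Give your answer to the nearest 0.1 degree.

54.9°

Let the plane be z = a·x + b·y + c.
Q−P: 83a − 247b = 74.3;  R−P: −27a − 47b = −46.4.
Solving gives a = 1.41465, b = 0.17456.
Gradient magnitude |∇z| = √(a² + b²) = √(2.00125 + 0.03047) = 1.42538.
True dip = arctan(1.42538) = 54.9°, dipping toward W (azimuth ≈ 263°).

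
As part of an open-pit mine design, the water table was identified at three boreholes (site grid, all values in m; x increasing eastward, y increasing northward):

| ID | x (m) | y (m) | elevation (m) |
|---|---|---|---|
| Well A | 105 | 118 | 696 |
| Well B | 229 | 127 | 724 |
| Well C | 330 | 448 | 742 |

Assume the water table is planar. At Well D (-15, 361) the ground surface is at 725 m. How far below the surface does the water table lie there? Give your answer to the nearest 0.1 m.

60.0 m

Let the plane be z = a·x + b·y + c.
Well B−Well A: 124a + 9b = 28;  Well C−Well A: 225a + 330b = 46.
Solving gives a = 0.22692, b = −0.01532.
Then c = 696 − a·105 − b·118 = 673.98.
At (-15, 361): z_contact = −3.40 − 5.53 + 673.98 = 665.05 m.
Depth below ground = 725 − 665.05 = 60.0 m.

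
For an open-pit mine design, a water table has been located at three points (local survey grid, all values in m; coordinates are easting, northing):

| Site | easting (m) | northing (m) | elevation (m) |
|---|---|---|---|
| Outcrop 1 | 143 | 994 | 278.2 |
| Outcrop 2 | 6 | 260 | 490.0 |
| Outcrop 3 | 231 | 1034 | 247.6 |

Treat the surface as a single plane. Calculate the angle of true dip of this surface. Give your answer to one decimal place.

18.8°

Let the plane be z = a·easting + b·northing + c.
Outcrop 2−Outcrop 1: −137a − 734b = 211.8;  Outcrop 3−Outcrop 1: 88a + 40b = −30.6.
Solving gives a = −0.23664, b = −0.24439.
Gradient magnitude |∇z| = √(a² + b²) = √(0.05600 + 0.05972) = 0.34018.
True dip = arctan(0.34018) = 18.8°, dipping toward NE (azimuth ≈ 044°).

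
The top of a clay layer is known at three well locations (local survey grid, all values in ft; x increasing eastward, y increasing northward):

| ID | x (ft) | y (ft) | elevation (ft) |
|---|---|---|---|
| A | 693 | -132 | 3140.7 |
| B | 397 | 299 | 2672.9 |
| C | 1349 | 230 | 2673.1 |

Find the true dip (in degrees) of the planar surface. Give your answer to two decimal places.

Let the plane be z = a·x + b·y + c.
B−A: −296a + 431b = −467.8;  C−A: 656a + 362b = −467.6.
Solving gives a = −0.08257, b = −1.14209.
Gradient magnitude |∇z| = √(a² + b²) = √(0.00682 + 1.30436) = 1.14507.
True dip = arctan(1.14507) = 48.87°, dipping toward N (azimuth ≈ 004°).

48.87°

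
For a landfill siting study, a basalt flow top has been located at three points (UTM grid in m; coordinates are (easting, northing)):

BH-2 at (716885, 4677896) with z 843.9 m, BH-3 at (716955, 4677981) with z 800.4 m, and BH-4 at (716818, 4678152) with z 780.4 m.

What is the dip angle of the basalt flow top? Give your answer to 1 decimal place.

21.6°

Two edge vectors: BH-2→BH-3 = (70, 85, -43.5), BH-2→BH-4 = (-67, 256, -63.5).
Normal n = (BH-2→BH-3) × (BH-2→BH-4) = (5738.5, 7359.5, 23615).
So ∂z/∂E = −n_x/n_z = −0.24300 and ∂z/∂N = −n_y/n_z = −0.31165.
Gradient magnitude |∇z| = √(a² + b²) = √(0.05905 + 0.09712) = 0.39519.
True dip = arctan(0.39519) = 21.6°, dipping toward NE (azimuth ≈ 038°).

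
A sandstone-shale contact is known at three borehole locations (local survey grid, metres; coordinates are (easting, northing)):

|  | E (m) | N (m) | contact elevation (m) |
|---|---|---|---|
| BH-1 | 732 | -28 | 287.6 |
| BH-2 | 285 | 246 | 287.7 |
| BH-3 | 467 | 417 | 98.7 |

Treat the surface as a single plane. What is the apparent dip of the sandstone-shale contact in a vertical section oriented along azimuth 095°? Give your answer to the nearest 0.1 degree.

Two edge vectors: BH-1→BH-2 = (-447, 274, 0.1), BH-1→BH-3 = (-265, 445, -188.9).
Normal n = (BH-1→BH-2) × (BH-1→BH-3) = (-51803.1, -84464.8, -126305).
So ∂z/∂E = −n_x/n_z = −0.41014 and ∂z/∂N = −n_y/n_z = −0.66874.
Unit vector along 095° is (sin 95°, cos 95°) = (0.9962, -0.0872).
Slope in that direction = a·(0.9962) + b·(-0.0872) = −0.35030.
Apparent dip = arctan|0.35030| = 19.3° (true dip is 38.1°, so apparent ≤ true as expected).

19.3°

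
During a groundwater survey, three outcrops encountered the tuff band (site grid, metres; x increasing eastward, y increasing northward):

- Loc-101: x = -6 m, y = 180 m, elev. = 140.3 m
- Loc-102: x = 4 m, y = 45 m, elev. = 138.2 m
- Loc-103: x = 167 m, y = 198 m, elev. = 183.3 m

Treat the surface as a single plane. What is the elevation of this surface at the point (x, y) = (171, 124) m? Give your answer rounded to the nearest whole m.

Let the plane be z = a·x + b·y + c.
Loc-102−Loc-101: 10a − 135b = −2.1;  Loc-103−Loc-101: 173a + 18b = 43.
Solving gives a = 0.24505, b = 0.03371.
Then c = 140.3 − a·-6 − b·180 = 135.70.
At (171, 124): z = 41.9 + 4.2 + 135.70 = 181.8 m.

182 m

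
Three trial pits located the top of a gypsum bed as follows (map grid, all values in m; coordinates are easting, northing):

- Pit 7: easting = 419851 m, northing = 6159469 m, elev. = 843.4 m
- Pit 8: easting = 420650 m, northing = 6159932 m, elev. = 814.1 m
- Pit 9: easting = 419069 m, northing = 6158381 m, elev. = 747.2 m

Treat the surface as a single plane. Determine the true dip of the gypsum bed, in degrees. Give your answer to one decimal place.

13.9°

Let the plane be z = a·easting + b·northing + c.
Pit 8−Pit 7: 799a + 463b = −29.3;  Pit 9−Pit 7: −782a − 1088b = −96.2.
Solving gives a = −0.15065, b = 0.19670.
Gradient magnitude |∇z| = √(a² + b²) = √(0.02270 + 0.03869) = 0.24777.
True dip = arctan(0.24777) = 13.9°, dipping toward SE (azimuth ≈ 143°).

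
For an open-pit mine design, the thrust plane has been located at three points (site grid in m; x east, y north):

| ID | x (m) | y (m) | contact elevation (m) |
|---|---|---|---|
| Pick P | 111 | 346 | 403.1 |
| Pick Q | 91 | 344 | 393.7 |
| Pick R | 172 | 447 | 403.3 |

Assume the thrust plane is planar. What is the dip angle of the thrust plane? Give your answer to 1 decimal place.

Two edge vectors: Pick P→Pick Q = (-20, -2, -9.4), Pick P→Pick R = (61, 101, 0.2).
Normal n = (Pick P→Pick Q) × (Pick P→Pick R) = (949, -569.4, -1898).
So ∂z/∂x = −n_x/n_z = 0.50000 and ∂z/∂y = −n_y/n_z = −0.30000.
Gradient magnitude |∇z| = √(a² + b²) = √(0.25000 + 0.09000) = 0.58310.
True dip = arctan(0.58310) = 30.2°, dipping toward WNW (azimuth ≈ 301°).

30.2°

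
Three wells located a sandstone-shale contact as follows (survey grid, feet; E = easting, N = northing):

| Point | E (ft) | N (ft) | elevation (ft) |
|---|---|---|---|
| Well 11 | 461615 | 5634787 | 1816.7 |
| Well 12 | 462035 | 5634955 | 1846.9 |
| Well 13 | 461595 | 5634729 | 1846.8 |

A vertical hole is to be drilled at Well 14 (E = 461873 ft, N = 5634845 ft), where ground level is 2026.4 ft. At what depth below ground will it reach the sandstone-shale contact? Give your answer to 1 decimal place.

162.6 ft

Two edge vectors: Well 11→Well 12 = (420, 168, 30.2), Well 11→Well 13 = (-20, -58, 30.1).
Normal n = (Well 11→Well 12) × (Well 11→Well 13) = (6808.4, -13246, -21000).
So ∂z/∂E = −n_x/n_z = 0.324209524 and ∂z/∂N = −n_y/n_z = −0.630761905.
Intercept c from Well 11: 1816.7 − 149659.98 + 3554208.98 = 3406365.70.
At (461873, 5634845): z_contact = 149743.63 − 3554245.57 + 3406365.70 = 1863.76 ft.
Depth below ground = 2026.4 − 1863.76 = 162.6 ft.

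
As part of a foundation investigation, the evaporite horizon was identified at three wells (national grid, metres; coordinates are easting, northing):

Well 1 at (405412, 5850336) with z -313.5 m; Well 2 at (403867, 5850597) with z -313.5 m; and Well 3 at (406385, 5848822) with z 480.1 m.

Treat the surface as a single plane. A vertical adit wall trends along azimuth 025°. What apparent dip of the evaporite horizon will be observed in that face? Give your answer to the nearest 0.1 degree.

Two edge vectors: Well 1→Well 2 = (-1545, 261, 0), Well 1→Well 3 = (973, -1514, 793.6).
Normal n = (Well 1→Well 2) × (Well 1→Well 3) = (207129.6, 1226112, 2085177).
So ∂z/∂easting = −n_x/n_z = −0.09933 and ∂z/∂northing = −n_y/n_z = −0.58801.
Unit vector along 025° is (sin 25°, cos 25°) = (0.4226, 0.9063).
Slope in that direction = a·(0.4226) + b·(0.9063) = −0.57490.
Apparent dip = arctan|0.57490| = 29.9° (true dip is 30.8°, so apparent ≤ true as expected).

29.9°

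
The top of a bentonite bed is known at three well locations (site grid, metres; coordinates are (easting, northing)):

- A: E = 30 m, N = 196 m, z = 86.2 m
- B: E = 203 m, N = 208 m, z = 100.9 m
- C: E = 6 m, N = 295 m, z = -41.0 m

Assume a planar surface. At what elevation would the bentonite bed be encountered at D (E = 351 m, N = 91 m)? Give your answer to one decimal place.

271.7 m

Two edge vectors: A→B = (173, 12, 14.7), A→C = (-24, 99, -127.2).
Normal n = (A→B) × (A→C) = (-2981.7, 21652.8, 17415).
So ∂z/∂E = −n_x/n_z = 0.17121 and ∂z/∂N = −n_y/n_z = −1.24334.
Intercept c from A: 86.2 − 5.14 + 243.70 = 324.76.
At (351, 91): z = 60.1 − 113.1 + 324.76 = 271.7 m.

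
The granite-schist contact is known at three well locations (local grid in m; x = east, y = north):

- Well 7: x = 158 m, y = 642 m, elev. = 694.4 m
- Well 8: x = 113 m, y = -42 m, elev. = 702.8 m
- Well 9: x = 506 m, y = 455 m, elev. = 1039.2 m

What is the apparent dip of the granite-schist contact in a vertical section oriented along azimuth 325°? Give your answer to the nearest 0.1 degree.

Two edge vectors: Well 7→Well 8 = (-45, -684, 8.4), Well 7→Well 9 = (348, -187, 344.8).
Normal n = (Well 7→Well 8) × (Well 7→Well 9) = (-234272.4, 18439.2, 246447).
So ∂z/∂x = −n_x/n_z = 0.95060 and ∂z/∂y = −n_y/n_z = −0.07482.
Unit vector along 325° is (sin 325°, cos 325°) = (-0.5736, 0.8192).
Slope in that direction = a·(-0.5736) + b·(0.8192) = −0.60653.
Apparent dip = arctan|0.60653| = 31.2° (true dip is 43.6°, so apparent ≤ true as expected).

31.2°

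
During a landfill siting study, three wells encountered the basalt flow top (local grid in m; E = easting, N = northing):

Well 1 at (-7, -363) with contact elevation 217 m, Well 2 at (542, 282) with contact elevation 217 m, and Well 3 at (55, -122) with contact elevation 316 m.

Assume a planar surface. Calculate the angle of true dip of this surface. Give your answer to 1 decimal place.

Let the plane be z = a·E + b·N + c.
Well 2−Well 1: 549a + 645b = 0;  Well 3−Well 1: 62a + 241b = 99.
Solving gives a = −0.69168, b = 0.58873.
Gradient magnitude |∇z| = √(a² + b²) = √(0.47842 + 0.34660) = 0.90831.
True dip = arctan(0.90831) = 42.2°, dipping toward SE (azimuth ≈ 130°).

42.2°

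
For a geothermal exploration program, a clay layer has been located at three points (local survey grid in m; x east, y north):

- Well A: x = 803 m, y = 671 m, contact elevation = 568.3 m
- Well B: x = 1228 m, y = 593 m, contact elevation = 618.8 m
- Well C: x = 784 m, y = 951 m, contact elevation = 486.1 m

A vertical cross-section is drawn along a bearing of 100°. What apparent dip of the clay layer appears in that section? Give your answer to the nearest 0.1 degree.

Two edge vectors: Well A→Well B = (425, -78, 50.5), Well A→Well C = (-19, 280, -82.2).
Normal n = (Well A→Well B) × (Well A→Well C) = (-7728.4, 33975.5, 117518).
So ∂z/∂x = −n_x/n_z = 0.06576 and ∂z/∂y = −n_y/n_z = −0.28911.
Unit vector along 100° is (sin 100°, cos 100°) = (0.9848, -0.1736).
Slope in that direction = a·(0.9848) + b·(-0.1736) = 0.11497.
Apparent dip = arctan|0.11497| = 6.6° (true dip is 16.5°, so apparent ≤ true as expected).

6.6°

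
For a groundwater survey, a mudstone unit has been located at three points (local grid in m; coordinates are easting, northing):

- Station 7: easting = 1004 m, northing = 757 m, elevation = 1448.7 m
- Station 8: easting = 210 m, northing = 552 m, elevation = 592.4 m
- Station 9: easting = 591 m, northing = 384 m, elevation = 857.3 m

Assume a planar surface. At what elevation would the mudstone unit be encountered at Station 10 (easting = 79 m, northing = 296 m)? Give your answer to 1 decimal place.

329.3 m

Let the plane be z = a·easting + b·northing + c.
Station 8−Station 7: −794a − 205b = −856.3;  Station 9−Station 7: −413a − 373b = −591.4.
Solving gives a = 0.936954, b = 0.548091.
Then c = 1448.7 − a·1004 − b·757 = 93.09.
At (79, 296): z = 74.0 + 162.2 + 93.09 = 329.3 m.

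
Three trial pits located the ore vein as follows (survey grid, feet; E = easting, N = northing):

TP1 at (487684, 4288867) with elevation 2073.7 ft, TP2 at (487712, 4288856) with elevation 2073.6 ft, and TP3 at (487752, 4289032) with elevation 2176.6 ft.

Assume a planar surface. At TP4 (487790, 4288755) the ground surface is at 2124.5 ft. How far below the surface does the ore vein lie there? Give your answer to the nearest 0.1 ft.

Two edge vectors: TP1→TP2 = (28, -11, -0.1), TP1→TP3 = (68, 165, 102.9).
Normal n = (TP1→TP2) × (TP1→TP3) = (-1115.4, -2888, 5368).
So ∂z/∂E = −n_x/n_z = 0.207786885 and ∂z/∂N = −n_y/n_z = 0.538002981.
Intercept c from TP1: 2073.7 − 101334.34 − 2307423.23 = −2406683.87.
At (487790, 4288755): z_contact = 101356.36 + 2307362.97 − 2406683.87 = 2035.47 ft.
Depth below ground = 2124.5 − 2035.47 = 89.0 ft.

89.0 ft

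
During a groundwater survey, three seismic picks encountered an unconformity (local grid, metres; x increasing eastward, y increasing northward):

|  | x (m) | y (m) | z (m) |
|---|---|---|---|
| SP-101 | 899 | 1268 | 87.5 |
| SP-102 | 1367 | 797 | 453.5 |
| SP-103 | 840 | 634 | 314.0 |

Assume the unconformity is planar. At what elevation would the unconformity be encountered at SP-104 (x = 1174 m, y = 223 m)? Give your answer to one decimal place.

604.6 m

Let the plane be z = a·x + b·y + c.
SP-102−SP-101: 468a − 471b = 366;  SP-103−SP-101: −59a − 634b = 226.5.
Solving gives a = 0.386324, b = −0.393207.
Then c = 87.5 − a·899 − b·1268 = 238.78.
At (1174, 223): z = 453.5 − 87.7 + 238.78 = 604.6 m.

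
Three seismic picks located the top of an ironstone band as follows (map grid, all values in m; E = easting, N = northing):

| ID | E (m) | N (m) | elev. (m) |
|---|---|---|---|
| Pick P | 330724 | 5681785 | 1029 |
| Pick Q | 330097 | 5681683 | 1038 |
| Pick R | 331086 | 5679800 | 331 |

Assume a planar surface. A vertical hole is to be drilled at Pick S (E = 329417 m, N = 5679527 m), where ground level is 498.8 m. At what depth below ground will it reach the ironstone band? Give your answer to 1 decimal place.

Two edge vectors: Pick P→Pick Q = (-627, -102, 9), Pick P→Pick R = (362, -1985, -698).
Normal n = (Pick P→Pick Q) × (Pick P→Pick R) = (89061, -434388, 1281519).
So ∂z/∂E = −n_x/n_z = −0.069496434 and ∂z/∂N = −n_y/n_z = 0.338963371.
Intercept c from Pick P: 1029 + 22984.14 − 1925917.00 = −1901903.86.
At (329417, 5679527): z_contact = −22893.31 + 1925151.62 − 1901903.86 = 354.45 m.
Depth below ground = 498.8 − 354.45 = 144.3 m.

144.3 m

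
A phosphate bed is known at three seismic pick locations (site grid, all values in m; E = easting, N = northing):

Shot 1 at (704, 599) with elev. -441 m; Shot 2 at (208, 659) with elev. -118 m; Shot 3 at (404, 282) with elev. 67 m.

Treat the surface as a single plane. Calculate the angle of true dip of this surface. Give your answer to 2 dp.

49.37°

Let the plane be z = a·E + b·N + c.
Shot 2−Shot 1: −496a + 60b = 323;  Shot 3−Shot 1: −300a − 317b = 508.
Solving gives a = −0.75826, b = −0.88493.
Gradient magnitude |∇z| = √(a² + b²) = √(0.57495 + 0.78310) = 1.16536.
True dip = arctan(1.16536) = 49.37°, dipping toward NE (azimuth ≈ 041°).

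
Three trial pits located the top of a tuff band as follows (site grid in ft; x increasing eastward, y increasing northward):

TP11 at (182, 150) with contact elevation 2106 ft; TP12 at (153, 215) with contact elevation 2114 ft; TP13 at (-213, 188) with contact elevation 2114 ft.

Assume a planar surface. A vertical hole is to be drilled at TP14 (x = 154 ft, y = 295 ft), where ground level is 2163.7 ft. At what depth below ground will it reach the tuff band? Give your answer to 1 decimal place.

40.2 ft

Two edge vectors: TP11→TP12 = (-29, 65, 8), TP11→TP13 = (-395, 38, 8).
Normal n = (TP11→TP12) × (TP11→TP13) = (216, -2928, 24573).
So ∂z/∂x = −n_x/n_z = −0.00879 and ∂z/∂y = −n_y/n_z = 0.11916.
Intercept c from TP11: 2106 + 1.60 − 17.87 = 2089.73.
At (154, 295): z_contact = −1.35 + 35.15 + 2089.73 = 2123.52 ft.
Depth below ground = 2163.7 − 2123.52 = 40.2 ft.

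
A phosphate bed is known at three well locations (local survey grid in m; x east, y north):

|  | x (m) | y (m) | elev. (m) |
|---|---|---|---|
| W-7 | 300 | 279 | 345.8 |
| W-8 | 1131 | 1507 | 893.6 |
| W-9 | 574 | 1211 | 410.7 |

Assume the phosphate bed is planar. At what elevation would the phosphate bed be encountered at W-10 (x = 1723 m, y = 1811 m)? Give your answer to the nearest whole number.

Let the plane be z = a·x + b·y + c.
W-8−W-7: 831a + 1228b = 547.8;  W-9−W-7: 274a + 932b = 64.9.
Solving gives a = 0.98364, b = −0.21955.
Then c = 345.8 − a·300 − b·279 = 111.96.
At (1723, 1811): z = 1694.8 − 397.6 + 111.96 = 1409.2 m.

1409 m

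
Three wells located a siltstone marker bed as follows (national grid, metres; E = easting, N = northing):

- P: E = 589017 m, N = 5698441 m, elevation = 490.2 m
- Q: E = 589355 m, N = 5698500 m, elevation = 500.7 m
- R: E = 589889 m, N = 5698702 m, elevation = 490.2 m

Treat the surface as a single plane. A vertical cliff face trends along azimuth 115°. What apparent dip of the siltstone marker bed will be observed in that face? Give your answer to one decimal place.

Two edge vectors: P→Q = (338, 59, 10.5), P→R = (872, 261, 0).
Normal n = (P→Q) × (P→R) = (-2740.5, 9156, 36770).
So ∂z/∂E = −n_x/n_z = 0.07453 and ∂z/∂N = −n_y/n_z = −0.24901.
Unit vector along 115° is (sin 115°, cos 115°) = (0.9063, -0.4226).
Slope in that direction = a·(0.9063) + b·(-0.4226) = 0.17278.
Apparent dip = arctan|0.17278| = 9.8° (true dip is 14.6°, so apparent ≤ true as expected).

9.8°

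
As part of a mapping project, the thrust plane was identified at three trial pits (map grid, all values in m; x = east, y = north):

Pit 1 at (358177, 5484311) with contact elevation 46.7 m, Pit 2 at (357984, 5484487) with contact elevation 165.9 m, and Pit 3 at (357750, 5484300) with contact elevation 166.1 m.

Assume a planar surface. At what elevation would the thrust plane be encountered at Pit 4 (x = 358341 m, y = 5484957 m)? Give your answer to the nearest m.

Two edge vectors: Pit 1→Pit 2 = (-193, 176, 119.2), Pit 1→Pit 3 = (-427, -11, 119.4).
Normal n = (Pit 1→Pit 2) × (Pit 1→Pit 3) = (22325.6, -27854.2, 77275).
So ∂z/∂x = −n_x/n_z = −0.28891103 and ∂z/∂y = −n_y/n_z = 0.36045552.
Intercept c from Pit 1: 46.7 + 103481.29 − 1976850.15 = −1873322.16.
At (358341, 5484957): z = −103528.7 + 1977083.0 − 1873322.16 = 232.2 m.

232 m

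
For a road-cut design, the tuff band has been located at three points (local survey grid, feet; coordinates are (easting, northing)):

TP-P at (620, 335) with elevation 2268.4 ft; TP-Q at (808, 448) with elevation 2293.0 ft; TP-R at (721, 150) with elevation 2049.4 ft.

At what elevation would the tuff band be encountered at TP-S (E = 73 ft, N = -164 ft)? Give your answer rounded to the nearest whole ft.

2036 ft

Two edge vectors: TP-P→TP-Q = (188, 113, 24.6), TP-P→TP-R = (101, -185, -219).
Normal n = (TP-P→TP-Q) × (TP-P→TP-R) = (-20196, 43656.6, -46193).
So ∂z/∂E = −n_x/n_z = −0.43721 and ∂z/∂N = −n_y/n_z = 0.94509.
Intercept c from TP-P: 2268.4 + 271.07 − 316.61 = 2222.86.
At (73, -164): z = −31.9 − 155.0 + 2222.86 = 2036.0 ft.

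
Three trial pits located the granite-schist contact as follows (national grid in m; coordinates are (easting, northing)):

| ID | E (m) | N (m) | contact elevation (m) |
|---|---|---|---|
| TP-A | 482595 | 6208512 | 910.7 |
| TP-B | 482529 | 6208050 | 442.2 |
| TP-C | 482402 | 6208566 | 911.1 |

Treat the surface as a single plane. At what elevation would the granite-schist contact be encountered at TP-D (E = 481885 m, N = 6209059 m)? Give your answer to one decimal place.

Let the plane be z = a·E + b·N + c.
TP-B−TP-A: −66a − 462b = −468.5;  TP-C−TP-A: −193a + 54b = 0.4.
Solving gives a = 0.270831446, b = 0.975379057.
Then c = 910.7 − a·482595 − b·6208512 = −6185443.78.
At (481885, 6209059): z = 130509.6 + 6056186.1 − 6185443.78 = 1251.9 m.

1251.9 m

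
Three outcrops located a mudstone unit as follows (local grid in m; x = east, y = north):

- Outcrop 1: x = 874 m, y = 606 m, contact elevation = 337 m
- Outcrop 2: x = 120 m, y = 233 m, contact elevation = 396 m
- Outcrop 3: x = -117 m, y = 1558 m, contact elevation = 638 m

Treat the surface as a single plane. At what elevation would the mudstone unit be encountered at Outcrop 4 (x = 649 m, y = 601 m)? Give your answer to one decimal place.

371.1 m

Two edge vectors: Outcrop 1→Outcrop 2 = (-754, -373, 59), Outcrop 1→Outcrop 3 = (-991, 952, 301).
Normal n = (Outcrop 1→Outcrop 2) × (Outcrop 1→Outcrop 3) = (-168441, 168485, -1087451).
So ∂z/∂x = −n_x/n_z = −0.154895 and ∂z/∂y = −n_y/n_z = 0.154936.
Intercept c from Outcrop 1: 337 + 135.38 − 93.89 = 378.49.
At (649, 601): z = −100.5 + 93.1 + 378.49 = 371.1 m.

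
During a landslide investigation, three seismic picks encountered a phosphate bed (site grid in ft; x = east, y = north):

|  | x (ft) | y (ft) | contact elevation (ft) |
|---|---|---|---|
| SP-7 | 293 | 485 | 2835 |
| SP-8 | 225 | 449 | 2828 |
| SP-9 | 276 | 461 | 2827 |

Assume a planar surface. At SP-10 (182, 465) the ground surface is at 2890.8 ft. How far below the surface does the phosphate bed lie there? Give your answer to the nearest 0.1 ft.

Let the plane be z = a·x + b·y + c.
SP-8−SP-7: −68a − 36b = −7;  SP-9−SP-7: −17a − 24b = −8.
Solving gives a = −0.11765, b = 0.41667.
Then c = 2835 − a·293 − b·485 = 2667.39.
At (182, 465): z_contact = −21.41 + 193.75 + 2667.39 = 2839.73 ft.
Depth below ground = 2890.8 − 2839.73 = 51.1 ft.

51.1 ft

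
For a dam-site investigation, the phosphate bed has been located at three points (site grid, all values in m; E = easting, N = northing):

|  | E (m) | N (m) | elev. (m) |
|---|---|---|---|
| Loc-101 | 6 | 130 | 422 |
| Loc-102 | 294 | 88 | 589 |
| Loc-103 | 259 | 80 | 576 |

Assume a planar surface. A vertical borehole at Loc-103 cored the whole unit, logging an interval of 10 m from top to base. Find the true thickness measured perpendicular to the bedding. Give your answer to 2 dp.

8.01 m

Let the plane be z = a·E + b·N + c.
Loc-102−Loc-101: 288a − 42b = 167;  Loc-103−Loc-101: 253a − 50b = 154.
Solving gives a = 0.49868, b = −0.55670.
|∇z| = √(a²+b²) = 0.74739, so dip δ = arctan(0.74739) = 36.77°.
True thickness = vertical thickness × cos δ = 10 × cos 36.77° = 8.01 m.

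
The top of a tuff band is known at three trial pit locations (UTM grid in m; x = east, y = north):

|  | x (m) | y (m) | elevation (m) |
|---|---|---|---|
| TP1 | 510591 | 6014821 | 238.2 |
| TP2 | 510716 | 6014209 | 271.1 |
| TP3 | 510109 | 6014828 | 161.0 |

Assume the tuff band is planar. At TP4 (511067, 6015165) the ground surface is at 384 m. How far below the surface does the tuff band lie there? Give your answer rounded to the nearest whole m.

Let the plane be z = a·x + b·y + c.
TP2−TP1: 125a − 612b = 32.9;  TP3−TP1: −482a + 7b = −77.2.
Solving gives a = 0.15985944, b = −0.02110714.
Then c = 238.2 − a·510591 − b·6014821 = 45571.08.
At (511067, 6015165): z_contact = 81698.9 − 126962.9 + 45571.08 = 307.0 m.
Depth below ground = 384 − 307.0 = 77 m.

77 m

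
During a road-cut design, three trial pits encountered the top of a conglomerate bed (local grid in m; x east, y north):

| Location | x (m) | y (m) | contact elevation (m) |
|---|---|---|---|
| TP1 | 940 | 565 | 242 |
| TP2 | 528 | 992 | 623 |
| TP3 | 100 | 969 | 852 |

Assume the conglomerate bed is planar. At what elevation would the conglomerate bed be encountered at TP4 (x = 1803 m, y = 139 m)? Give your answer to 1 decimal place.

-388.6 m

Two edge vectors: TP1→TP2 = (-412, 427, 381), TP1→TP3 = (-840, 404, 610).
Normal n = (TP1→TP2) × (TP1→TP3) = (106546, -68720, 192232).
So ∂z/∂x = −n_x/n_z = −0.554257 and ∂z/∂y = −n_y/n_z = 0.357485.
Intercept c from TP1: 242 + 521.00 − 201.98 = 561.02.
At (1803, 139): z = −999.3 + 49.7 + 561.02 = -388.6 m.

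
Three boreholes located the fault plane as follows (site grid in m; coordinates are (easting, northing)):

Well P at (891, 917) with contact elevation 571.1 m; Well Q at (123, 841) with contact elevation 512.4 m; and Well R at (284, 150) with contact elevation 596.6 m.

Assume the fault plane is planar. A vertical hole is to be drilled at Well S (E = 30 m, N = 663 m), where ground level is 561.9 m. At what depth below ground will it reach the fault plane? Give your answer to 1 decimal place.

39.4 m

Let the plane be z = a·E + b·N + c.
Well Q−Well P: −768a − 76b = −58.7;  Well R−Well P: −607a − 767b = 25.5.
Solving gives a = 0.08650, b = −0.10170.
Then c = 571.1 − a·891 − b·917 = 587.29.
At (30, 663): z_contact = 2.59 − 67.43 + 587.29 = 522.46 m.
Depth below ground = 561.9 − 522.46 = 39.4 m.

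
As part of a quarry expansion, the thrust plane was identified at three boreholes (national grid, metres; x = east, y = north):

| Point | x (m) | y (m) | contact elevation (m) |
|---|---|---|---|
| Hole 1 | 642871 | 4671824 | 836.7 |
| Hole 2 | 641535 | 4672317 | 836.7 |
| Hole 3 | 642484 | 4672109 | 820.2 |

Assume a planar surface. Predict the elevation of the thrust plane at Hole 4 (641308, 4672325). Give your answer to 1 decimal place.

Let the plane be z = a·x + b·y + c.
Hole 2−Hole 1: −1336a + 493b = 0;  Hole 3−Hole 1: −387a + 285b = −16.5.
Solving gives a = −0.042820144, b = −0.116039985.
Then c = 836.7 − a·642871 − b·4671824 = 570482.92.
At (641308, 4672325): z = −27460.9 − 542176.5 + 570482.92 = 845.5 m.

845.5 m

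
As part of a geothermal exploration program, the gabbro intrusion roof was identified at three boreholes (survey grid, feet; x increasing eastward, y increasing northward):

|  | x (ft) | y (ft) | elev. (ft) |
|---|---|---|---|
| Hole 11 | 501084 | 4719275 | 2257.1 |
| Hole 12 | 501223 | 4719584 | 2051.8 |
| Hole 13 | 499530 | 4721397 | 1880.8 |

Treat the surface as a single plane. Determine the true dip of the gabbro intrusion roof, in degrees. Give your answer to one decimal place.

32.3°

Let the plane be z = a·x + b·y + c.
Hole 12−Hole 11: 139a + 309b = −205.3;  Hole 13−Hole 11: −1554a + 2122b = −376.3.
Solving gives a = −0.41201, b = −0.47906.
Gradient magnitude |∇z| = √(a² + b²) = √(0.16976 + 0.22950) = 0.63187.
True dip = arctan(0.63187) = 32.3°, dipping toward NE (azimuth ≈ 041°).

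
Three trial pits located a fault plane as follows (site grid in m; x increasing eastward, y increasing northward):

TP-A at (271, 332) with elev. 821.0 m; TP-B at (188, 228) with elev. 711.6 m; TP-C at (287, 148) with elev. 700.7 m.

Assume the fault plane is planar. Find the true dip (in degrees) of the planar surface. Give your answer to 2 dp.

39.56°

Let the plane be z = a·x + b·y + c.
TP-B−TP-A: −83a − 104b = −109.4;  TP-C−TP-A: 16a − 184b = −120.3.
Solving gives a = 0.44983, b = 0.69292.
Gradient magnitude |∇z| = √(a² + b²) = √(0.20235 + 0.48014) = 0.82613.
True dip = arctan(0.82613) = 39.56°, dipping toward SSW (azimuth ≈ 213°).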